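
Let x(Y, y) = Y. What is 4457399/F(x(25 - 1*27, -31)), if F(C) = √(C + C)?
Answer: -4457399*I/2 ≈ -2.2287e+6*I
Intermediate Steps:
F(C) = √2*√C (F(C) = √(2*C) = √2*√C)
4457399/F(x(25 - 1*27, -31)) = 4457399/((√2*√(25 - 1*27))) = 4457399/((√2*√(25 - 27))) = 4457399/((√2*√(-2))) = 4457399/((√2*(I*√2))) = 4457399/((2*I)) = 4457399*(-I/2) = -4457399*I/2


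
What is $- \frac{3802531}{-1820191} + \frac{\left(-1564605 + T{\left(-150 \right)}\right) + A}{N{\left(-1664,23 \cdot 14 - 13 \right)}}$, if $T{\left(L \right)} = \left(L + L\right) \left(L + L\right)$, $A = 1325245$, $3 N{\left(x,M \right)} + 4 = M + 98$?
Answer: $- \frac{814058763287}{733536973} \approx -1109.8$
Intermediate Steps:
$N{\left(x,M \right)} = \frac{94}{3} + \frac{M}{3}$ ($N{\left(x,M \right)} = - \frac{4}{3} + \frac{M + 98}{3} = - \frac{4}{3} + \frac{98 + M}{3} = - \frac{4}{3} + \left(\frac{98}{3} + \frac{M}{3}\right) = \frac{94}{3} + \frac{M}{3}$)
$T{\left(L \right)} = 4 L^{2}$ ($T{\left(L \right)} = 2 L 2 L = 4 L^{2}$)
$- \frac{3802531}{-1820191} + \frac{\left(-1564605 + T{\left(-150 \right)}\right) + A}{N{\left(-1664,23 \cdot 14 - 13 \right)}} = - \frac{3802531}{-1820191} + \frac{\left(-1564605 + 4 \left(-150\right)^{2}\right) + 1325245}{\frac{94}{3} + \frac{23 \cdot 14 - 13}{3}} = \left(-3802531\right) \left(- \frac{1}{1820191}\right) + \frac{\left(-1564605 + 4 \cdot 22500\right) + 1325245}{\frac{94}{3} + \frac{322 - 13}{3}} = \frac{3802531}{1820191} + \frac{\left(-1564605 + 90000\right) + 1325245}{\frac{94}{3} + \frac{1}{3} \cdot 309} = \frac{3802531}{1820191} + \frac{-1474605 + 1325245}{\frac{94}{3} + 103} = \frac{3802531}{1820191} - \frac{149360}{\frac{403}{3}} = \frac{3802531}{1820191} - \frac{448080}{403} = - \frac{814058763287}{733536973}$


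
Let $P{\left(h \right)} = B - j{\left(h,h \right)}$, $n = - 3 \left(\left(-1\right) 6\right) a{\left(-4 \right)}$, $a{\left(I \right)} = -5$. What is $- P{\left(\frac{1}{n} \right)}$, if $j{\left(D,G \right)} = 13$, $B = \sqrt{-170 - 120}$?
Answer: $13 - i \sqrt{290} \approx 13.0 - 17.029 i$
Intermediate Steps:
$B = i \sqrt{290}$ ($B = \sqrt{-290} = i \sqrt{290} \approx 17.029 i$)
$n = -90$ ($n = - 3 \left(\left(-1\right) 6\right) \left(-5\right) = \left(-3\right) \left(-6\right) \left(-5\right) = 18 \left(-5\right) = -90$)
$P{\left(h \right)} = -13 + i \sqrt{290}$ ($P{\left(h \right)} = i \sqrt{290} - 13 = -13 + i \sqrt{290}$)
$- P{\left(\frac{1}{n} \right)} = - (-13 + i \sqrt{290}) = 13 - i \sqrt{290}$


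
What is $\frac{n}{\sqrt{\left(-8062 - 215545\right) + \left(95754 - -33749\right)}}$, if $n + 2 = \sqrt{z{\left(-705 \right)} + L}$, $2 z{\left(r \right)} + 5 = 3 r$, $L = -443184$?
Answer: $\frac{\sqrt{290313454}}{7842} + \frac{i \sqrt{2614}}{7842} \approx 2.1727 + 0.0065197 i$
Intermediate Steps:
$z{\left(r \right)} = - \frac{5}{2} + \frac{3 r}{2}$
$n = -2 + 2 i \sqrt{111061}$ ($n = -2 + \sqrt{\left(- \frac{5}{2} + \frac{3}{2} \left(-705\right)\right) - 443184} = -2 + \sqrt{\left(- \frac{5}{2} - \frac{2115}{2}\right) - 443184} = -2 + \sqrt{-1060 - 443184} = -2 + \sqrt{-444244} = -2 + 2 i \sqrt{111061} \approx -2.0 + 666.52 i$)
$\frac{n}{\sqrt{\left(-8062 - 215545\right) + \left(95754 - -33749\right)}} = \frac{-2 + 2 i \sqrt{111061}}{\sqrt{\left(-8062 - 215545\right) + \left(95754 - -33749\right)}} = \frac{-2 + 2 i \sqrt{111061}}{\sqrt{\left(-8062 - 215545\right) + \left(95754 + 33749\right)}} = \frac{-2 + 2 i \sqrt{111061}}{\sqrt{-223607 + 129503}} = \frac{-2 + 2 i \sqrt{111061}}{\sqrt{-94104}} = \frac{-2 + 2 i \sqrt{111061}}{6 i \sqrt{2614}} = \left(-2 + 2 i \sqrt{111061}\right) \left(- \frac{i \sqrt{2614}}{15684}\right) = - \frac{i \sqrt{2614} \left(-2 + 2 i \sqrt{111061}\right)}{15684}$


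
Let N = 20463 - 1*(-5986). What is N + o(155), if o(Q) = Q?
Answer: 26604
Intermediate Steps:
N = 26449 (N = 20463 + 5986 = 26449)
N + o(155) = 26449 + 155 = 26604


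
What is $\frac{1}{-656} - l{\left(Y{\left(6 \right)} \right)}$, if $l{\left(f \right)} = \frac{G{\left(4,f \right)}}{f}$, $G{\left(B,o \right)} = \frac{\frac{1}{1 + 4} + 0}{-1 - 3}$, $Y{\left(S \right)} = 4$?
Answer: $\frac{9}{820} \approx 0.010976$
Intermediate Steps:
$G{\left(B,o \right)} = - \frac{1}{20}$ ($G{\left(B,o \right)} = \frac{\frac{1}{5} + 0}{-4} = \left(\frac{1}{5} + 0\right) \left(- \frac{1}{4}\right) = \frac{1}{5} \left(- \frac{1}{4}\right) = - \frac{1}{20}$)
$l{\left(f \right)} = - \frac{1}{20 f}$
$\frac{1}{-656} - l{\left(Y{\left(6 \right)} \right)} = \frac{1}{-656} - - \frac{1}{20 \cdot 4} = - \frac{1}{656} - \left(- \frac{1}{20}\right) \frac{1}{4} = - \frac{1}{656} - - \frac{1}{80} = - \frac{1}{656} + \frac{1}{80} = \frac{9}{820}$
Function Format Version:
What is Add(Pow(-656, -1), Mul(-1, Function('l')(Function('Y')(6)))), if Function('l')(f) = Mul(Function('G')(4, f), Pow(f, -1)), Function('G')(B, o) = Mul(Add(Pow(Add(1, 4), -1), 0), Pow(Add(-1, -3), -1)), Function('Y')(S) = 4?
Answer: Rational(9, 820) ≈ 0.010976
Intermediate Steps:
Function('G')(B, o) = Rational(-1, 20) (Function('G')(B, o) = Mul(Add(Pow(5, -1), 0), Pow(-4, -1)) = Mul(Add(Rational(1, 5), 0), Rational(-1, 4)) = Mul(Rational(1, 5), Rational(-1, 4)) = Rational(-1, 20))
Function('l')(f) = Mul(Rational(-1, 20), Pow(f, -1))
Add(Pow(-656, -1), Mul(-1, Function('l')(Function('Y')(6)))) = Add(Pow(-656, -1), Mul(-1, Mul(Rational(-1, 20), Pow(4, -1)))) = Add(Rational(-1, 656), Mul(-1, Mul(Rational(-1, 20), Rational(1, 4)))) = Add(Rational(-1, 656), Mul(-1, Rational(-1, 80))) = Add(Rational(-1, 656), Rational(1, 80)) = Rational(9, 820)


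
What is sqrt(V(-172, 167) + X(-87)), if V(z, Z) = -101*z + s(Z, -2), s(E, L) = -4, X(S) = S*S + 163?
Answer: 10*sqrt(251) ≈ 158.43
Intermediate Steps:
X(S) = 163 + S**2 (X(S) = S**2 + 163 = 163 + S**2)
V(z, Z) = -4 - 101*z (V(z, Z) = -101*z - 4 = -4 - 101*z)
sqrt(V(-172, 167) + X(-87)) = sqrt((-4 - 101*(-172)) + (163 + (-87)**2)) = sqrt((-4 + 17372) + (163 + 7569)) = sqrt(17368 + 7732) = sqrt(25100) = 10*sqrt(251)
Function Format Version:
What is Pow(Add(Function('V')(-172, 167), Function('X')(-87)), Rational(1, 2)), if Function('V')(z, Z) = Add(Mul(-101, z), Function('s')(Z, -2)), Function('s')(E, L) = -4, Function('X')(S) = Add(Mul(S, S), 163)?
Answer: Mul(10, Pow(251, Rational(1, 2))) ≈ 158.43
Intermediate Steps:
Function('X')(S) = Add(163, Pow(S, 2)) (Function('X')(S) = Add(Pow(S, 2), 163) = Add(163, Pow(S, 2)))
Function('V')(z, Z) = Add(-4, Mul(-101, z)) (Function('V')(z, Z) = Add(Mul(-101, z), -4) = Add(-4, Mul(-101, z)))
Pow(Add(Function('V')(-172, 167), Function('X')(-87)), Rational(1, 2)) = Pow(Add(Add(-4, Mul(-101, -172)), Add(163, Pow(-87, 2))), Rational(1, 2)) = Pow(Add(Add(-4, 17372), Add(163, 7569)), Rational(1, 2)) = Pow(Add(17368, 7732), Rational(1, 2)) = Pow(25100, Rational(1, 2)) = Mul(10, Pow(251, Rational(1, 2)))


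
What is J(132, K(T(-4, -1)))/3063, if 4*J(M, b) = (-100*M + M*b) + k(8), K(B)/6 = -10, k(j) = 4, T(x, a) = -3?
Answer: -5279/3063 ≈ -1.7235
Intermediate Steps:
K(B) = -60 (K(B) = 6*(-10) = -60)
J(M, b) = 1 - 25*M + M*b/4 (J(M, b) = ((-100*M + M*b) + 4)/4 = (4 - 100*M + M*b)/4 = 1 - 25*M + M*b/4)
J(132, K(T(-4, -1)))/3063 = (1 - 25*132 + (¼)*132*(-60))/3063 = (1 - 3300 - 1980)*(1/3063) = -5279*1/3063 = -5279/3063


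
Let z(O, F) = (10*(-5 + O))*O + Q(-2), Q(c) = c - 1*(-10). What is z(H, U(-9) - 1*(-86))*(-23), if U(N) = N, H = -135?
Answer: -4347184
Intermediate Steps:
Q(c) = 10 + c (Q(c) = c + 10 = 10 + c)
z(O, F) = 8 + O*(-50 + 10*O) (z(O, F) = (10*(-5 + O))*O + (10 - 2) = (-50 + 10*O)*O + 8 = O*(-50 + 10*O) + 8 = 8 + O*(-50 + 10*O))
z(H, U(-9) - 1*(-86))*(-23) = (8 - 50*(-135) + 10*(-135)²)*(-23) = (8 + 6750 + 10*18225)*(-23) = (8 + 6750 + 182250)*(-23) = 189008*(-23) = -4347184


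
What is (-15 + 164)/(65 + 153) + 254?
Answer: 55521/218 ≈ 254.68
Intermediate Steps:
(-15 + 164)/(65 + 153) + 254 = 149/218 + 254 = 55521/218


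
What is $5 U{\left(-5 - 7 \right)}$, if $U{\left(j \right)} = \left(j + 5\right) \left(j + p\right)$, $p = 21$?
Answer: $-315$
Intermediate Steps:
$U{\left(j \right)} = \left(5 + j\right) \left(21 + j\right)$ ($U{\left(j \right)} = \left(j + 5\right) \left(j + 21\right) = \left(5 + j\right) \left(21 + j\right)$)
$5 U{\left(-5 - 7 \right)} = 5 \left(105 + \left(-5 - 7\right)^{2} + 26 \left(-5 - 7\right)\right) = 5 \left(105 + \left(-12\right)^{2} + 26 \left(-12\right)\right) = 5 \left(105 + 144 - 312\right) = 5 \left(-63\right) = -315$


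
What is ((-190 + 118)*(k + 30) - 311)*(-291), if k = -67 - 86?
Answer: -2486595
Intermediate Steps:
k = -153
((-190 + 118)*(k + 30) - 311)*(-291) = ((-190 + 118)*(-153 + 30) - 311)*(-291) = (-72*(-123) - 311)*(-291) = (8856 - 311)*(-291) = 8545*(-291) = -2486595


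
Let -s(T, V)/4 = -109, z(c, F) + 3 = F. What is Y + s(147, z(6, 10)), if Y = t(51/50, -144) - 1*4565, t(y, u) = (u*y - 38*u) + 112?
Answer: 32703/25 ≈ 1308.1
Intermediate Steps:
z(c, F) = -3 + F
s(T, V) = 436 (s(T, V) = -4*(-109) = 436)
t(y, u) = 112 - 38*u + u*y (t(y, u) = (-38*u + u*y) + 112 = 112 - 38*u + u*y)
Y = 21803/25 (Y = (112 - 38*(-144) - 7344/50) - 1*4565 = (112 + 5472 - 7344/50) - 4565 = (112 + 5472 - 144*51/50) - 4565 = (112 + 5472 - 3672/25) - 4565 = 135928/25 - 4565 = 21803/25 ≈ 872.12)
Y + s(147, z(6, 10)) = 21803/25 + 436 = 32703/25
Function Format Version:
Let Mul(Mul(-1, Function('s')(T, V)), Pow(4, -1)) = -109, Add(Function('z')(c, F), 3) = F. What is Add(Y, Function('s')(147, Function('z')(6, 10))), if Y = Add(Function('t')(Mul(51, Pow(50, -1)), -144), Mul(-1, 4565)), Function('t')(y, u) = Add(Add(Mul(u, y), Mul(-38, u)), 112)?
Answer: Rational(32703, 25) ≈ 1308.1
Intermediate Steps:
Function('z')(c, F) = Add(-3, F)
Function('s')(T, V) = 436 (Function('s')(T, V) = Mul(-4, -109) = 436)
Function('t')(y, u) = Add(112, Mul(-38, u), Mul(u, y)) (Function('t')(y, u) = Add(Add(Mul(-38, u), Mul(u, y)), 112) = Add(112, Mul(-38, u), Mul(u, y)))
Y = Rational(21803, 25) (Y = Add(Add(112, Mul(-38, -144), Mul(-144, Mul(51, Pow(50, -1)))), Mul(-1, 4565)) = Add(Add(112, 5472, Mul(-144, Mul(51, Rational(1, 50)))), -4565) = Add(Add(112, 5472, Mul(-144, Rational(51, 50))), -4565) = Add(Add(112, 5472, Rational(-3672, 25)), -4565) = Add(Rational(135928, 25), -4565) = Rational(21803, 25) ≈ 872.12)
Add(Y, Function('s')(147, Function('z')(6, 10))) = Add(Rational(21803, 25), 436) = Rational(32703, 25)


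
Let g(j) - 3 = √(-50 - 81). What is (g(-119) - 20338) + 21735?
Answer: 1400 + I*√131 ≈ 1400.0 + 11.446*I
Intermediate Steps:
g(j) = 3 + I*√131 (g(j) = 3 + √(-50 - 81) = 3 + √(-131) = 3 + I*√131)
(g(-119) - 20338) + 21735 = ((3 + I*√131) - 20338) + 21735 = (-20335 + I*√131) + 21735 = 1400 + I*√131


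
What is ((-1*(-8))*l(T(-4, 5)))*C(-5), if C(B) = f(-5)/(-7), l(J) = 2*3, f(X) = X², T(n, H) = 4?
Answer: -1200/7 ≈ -171.43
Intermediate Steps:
l(J) = 6
C(B) = -25/7 (C(B) = (-5)²/(-7) = 25*(-⅐) = -25/7)
((-1*(-8))*l(T(-4, 5)))*C(-5) = (-1*(-8)*6)*(-25/7) = (8*6)*(-25/7) = 48*(-25/7) = -1200/7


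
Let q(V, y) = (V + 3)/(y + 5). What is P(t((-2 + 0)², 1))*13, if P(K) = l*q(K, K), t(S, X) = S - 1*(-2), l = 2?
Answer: 234/11 ≈ 21.273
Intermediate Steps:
t(S, X) = 2 + S (t(S, X) = S + 2 = 2 + S)
q(V, y) = (3 + V)/(5 + y)
P(K) = 2*(3 + K)/(5 + K) (P(K) = 2*((3 + K)/(5 + K)) = 2*(3 + K)/(5 + K))
P(t((-2 + 0)², 1))*13 = (2*(3 + (2 + (-2 + 0)²))/(5 + (2 + (-2 + 0)²)))*13 = (2*(3 + (2 + (-2)²))/(5 + (2 + (-2)²)))*13 = (2*(3 + (2 + 4))/(5 + (2 + 4)))*13 = (2*(3 + 6)/(5 + 6))*13 = (2*9/11)*13 = (2*(1/11)*9)*13 = (18/11)*13 = 234/11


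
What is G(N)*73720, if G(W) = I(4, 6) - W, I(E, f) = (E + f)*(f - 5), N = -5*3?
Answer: 1843000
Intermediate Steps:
N = -15
I(E, f) = (-5 + f)*(E + f) (I(E, f) = (E + f)*(-5 + f) = (-5 + f)*(E + f))
G(W) = 10 - W (G(W) = (6² - 5*4 - 5*6 + 4*6) - W = (36 - 20 - 30 + 24) - W = 10 - W)
G(N)*73720 = (10 - 1*(-15))*73720 = (10 + 15)*73720 = 25*73720 = 1843000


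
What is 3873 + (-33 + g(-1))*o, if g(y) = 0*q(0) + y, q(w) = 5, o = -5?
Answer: 4043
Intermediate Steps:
g(y) = y (g(y) = 0*5 + y = 0 + y = y)
3873 + (-33 + g(-1))*o = 3873 + (-33 - 1)*(-5) = 3873 - 34*(-5) = 3873 + 170 = 4043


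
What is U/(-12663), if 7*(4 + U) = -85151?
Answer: 28393/29547 ≈ 0.96094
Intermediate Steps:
U = -85179/7 (U = -4 + (⅐)*(-85151) = -4 - 85151/7 = -85179/7 ≈ -12168.)
U/(-12663) = -85179/7/(-12663) = -85179/7*(-1/12663) = 28393/29547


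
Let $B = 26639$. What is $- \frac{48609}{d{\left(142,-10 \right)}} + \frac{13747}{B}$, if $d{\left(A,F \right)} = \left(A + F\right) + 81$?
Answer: $- \frac{430655680}{1891369} \approx -227.7$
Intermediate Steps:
$d{\left(A,F \right)} = 81 + A + F$
$- \frac{48609}{d{\left(142,-10 \right)}} + \frac{13747}{B} = - \frac{48609}{81 + 142 - 10} + \frac{13747}{26639} = - \frac{48609}{213} + 13747 \cdot \frac{1}{26639} = \left(-48609\right) \frac{1}{213} + \frac{13747}{26639} = - \frac{16203}{71} + \frac{13747}{26639} = - \frac{430655680}{1891369}$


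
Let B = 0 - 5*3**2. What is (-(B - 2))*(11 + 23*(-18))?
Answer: -18941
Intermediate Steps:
B = -45 (B = 0 - 5*9 = 0 - 45 = -45)
(-(B - 2))*(11 + 23*(-18)) = (-(-45 - 2))*(11 + 23*(-18)) = (-1*(-47))*(11 - 414) = 47*(-403) = -18941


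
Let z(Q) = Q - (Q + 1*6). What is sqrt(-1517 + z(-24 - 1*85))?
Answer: I*sqrt(1523) ≈ 39.026*I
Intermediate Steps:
z(Q) = -6 (z(Q) = Q - (Q + 6) = Q - (6 + Q) = Q + (-6 - Q) = -6)
sqrt(-1517 + z(-24 - 1*85)) = sqrt(-1517 - 6) = sqrt(-1523) = I*sqrt(1523)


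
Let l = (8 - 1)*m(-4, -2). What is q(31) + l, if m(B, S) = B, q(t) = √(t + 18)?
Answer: -21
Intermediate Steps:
q(t) = √(18 + t)
l = -28 (l = (8 - 1)*(-4) = 7*(-4) = -28)
q(31) + l = √(18 + 31) - 28 = √49 - 28 = 7 - 28 = -21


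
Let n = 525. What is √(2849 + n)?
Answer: √3374 ≈ 58.086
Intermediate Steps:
√(2849 + n) = √(2849 + 525) = √3374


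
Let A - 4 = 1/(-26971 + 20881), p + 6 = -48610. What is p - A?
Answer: -296095799/6090 ≈ -48620.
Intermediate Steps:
p = -48616 (p = -6 - 48610 = -48616)
A = 24359/6090 (A = 4 + 1/(-26971 + 20881) = 4 + 1/(-6090) = 4 - 1/6090 = 24359/6090 ≈ 3.9998)
p - A = -48616 - 1*24359/6090 = -48616 - 24359/6090 = -296095799/6090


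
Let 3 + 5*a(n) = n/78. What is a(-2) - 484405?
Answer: -94459093/195 ≈ -4.8441e+5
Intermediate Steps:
a(n) = -⅗ + n/390 (a(n) = -⅗ + (n/78)/5 = -⅗ + n/390)
a(-2) - 484405 = (-⅗ + (1/390)*(-2)) - 484405 = (-⅗ - 1/195) - 484405 = -118/195 - 484405 = -94459093/195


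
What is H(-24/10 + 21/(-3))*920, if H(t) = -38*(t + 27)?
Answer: -615296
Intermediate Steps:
H(t) = -1026 - 38*t (H(t) = -38*(27 + t) = -1026 - 38*t)
H(-24/10 + 21/(-3))*920 = (-1026 - 38*(-24/10 + 21/(-3)))*920 = (-1026 - 38*(-24*1/10 + 21*(-1/3)))*920 = (-1026 - 38*(-12/5 - 7))*920 = (-1026 - 38*(-47/5))*920 = (-1026 + 1786/5)*920 = -3344/5*920 = -615296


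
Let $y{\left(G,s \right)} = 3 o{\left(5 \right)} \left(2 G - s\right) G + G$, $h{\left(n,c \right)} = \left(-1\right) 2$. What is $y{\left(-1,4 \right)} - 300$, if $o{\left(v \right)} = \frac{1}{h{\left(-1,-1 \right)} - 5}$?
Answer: $- \frac{2125}{7} \approx -303.57$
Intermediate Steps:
$h{\left(n,c \right)} = -2$
$o{\left(v \right)} = - \frac{1}{7}$ ($o{\left(v \right)} = \frac{1}{-2 - 5} = \frac{1}{-7} = - \frac{1}{7}$)
$y{\left(G,s \right)} = G + G \left(- \frac{6 G}{7} + \frac{3 s}{7}\right)$ ($y{\left(G,s \right)} = 3 \left(- \frac{1}{7}\right) \left(2 G - s\right) G + G = - \frac{3 \left(- s + 2 G\right)}{7} G + G = \left(- \frac{6 G}{7} + \frac{3 s}{7}\right) G + G = G \left(- \frac{6 G}{7} + \frac{3 s}{7}\right) + G = G + G \left(- \frac{6 G}{7} + \frac{3 s}{7}\right)$)
$y{\left(-1,4 \right)} - 300 = \frac{1}{7} \left(-1\right) \left(7 - -6 + 3 \cdot 4\right) - 300 = \frac{1}{7} \left(-1\right) \left(7 + 6 + 12\right) - 300 = \frac{1}{7} \left(-1\right) 25 - 300 = - \frac{25}{7} - 300 = - \frac{2125}{7}$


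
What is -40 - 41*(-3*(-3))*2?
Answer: -778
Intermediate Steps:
-40 - 41*(-3*(-3))*2 = -40 - 369*2 = -40 - 41*18 = -40 - 738 = -778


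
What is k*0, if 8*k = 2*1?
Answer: 0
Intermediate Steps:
k = ¼ (k = (2*1)/8 = (⅛)*2 = ¼ ≈ 0.25000)
k*0 = (¼)*0 = 0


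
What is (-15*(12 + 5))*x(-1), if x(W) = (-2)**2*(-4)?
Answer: 4080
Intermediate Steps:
x(W) = -16 (x(W) = 4*(-4) = -16)
(-15*(12 + 5))*x(-1) = -15*(12 + 5)*(-16) = -15*17*(-16) = -255*(-16) = 4080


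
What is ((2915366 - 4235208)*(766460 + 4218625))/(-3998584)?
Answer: 3289762278285/1999292 ≈ 1.6455e+6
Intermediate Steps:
((2915366 - 4235208)*(766460 + 4218625))/(-3998584) = -1319842*4985085*(-1/3998584) = -6579524556570*(-1/3998584) = 3289762278285/1999292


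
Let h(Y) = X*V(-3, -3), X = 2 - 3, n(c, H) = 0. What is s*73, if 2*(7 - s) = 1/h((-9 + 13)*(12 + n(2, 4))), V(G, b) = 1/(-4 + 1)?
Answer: 803/2 ≈ 401.50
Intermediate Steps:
X = -1
V(G, b) = -1/3 (V(G, b) = 1/(-3) = -1/3)
h(Y) = 1/3 (h(Y) = -1*(-1/3) = 1/3)
s = 11/2 (s = 7 - 1/(2*1/3) = 7 - 1/2*3 = 7 - 3/2 = 11/2 ≈ 5.5000)
s*73 = (11/2)*73 = 803/2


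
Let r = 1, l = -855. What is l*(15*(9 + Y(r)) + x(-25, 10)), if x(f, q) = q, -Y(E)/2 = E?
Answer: -98325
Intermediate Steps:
Y(E) = -2*E
l*(15*(9 + Y(r)) + x(-25, 10)) = -855*(15*(9 - 2*1) + 10) = -855*(15*(9 - 2) + 10) = -855*(15*7 + 10) = -855*(105 + 10) = -855*115 = -98325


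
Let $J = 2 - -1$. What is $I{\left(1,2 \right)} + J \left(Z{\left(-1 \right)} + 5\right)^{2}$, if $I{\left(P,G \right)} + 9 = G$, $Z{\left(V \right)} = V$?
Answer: $41$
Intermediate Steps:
$I{\left(P,G \right)} = -9 + G$
$J = 3$ ($J = 2 + 1 = 3$)
$I{\left(1,2 \right)} + J \left(Z{\left(-1 \right)} + 5\right)^{2} = \left(-9 + 2\right) + 3 \left(-1 + 5\right)^{2} = -7 + 3 \cdot 4^{2} = -7 + 3 \cdot 16 = -7 + 48 = 41$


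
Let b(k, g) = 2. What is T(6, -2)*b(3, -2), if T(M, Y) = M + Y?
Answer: 8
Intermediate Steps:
T(6, -2)*b(3, -2) = (6 - 2)*2 = 4*2 = 8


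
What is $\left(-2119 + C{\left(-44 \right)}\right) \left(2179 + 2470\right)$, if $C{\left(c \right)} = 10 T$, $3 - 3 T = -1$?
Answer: $- \frac{29367733}{3} \approx -9.7892 \cdot 10^{6}$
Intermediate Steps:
$T = \frac{4}{3}$ ($T = 1 - - \frac{1}{3} = 1 + \frac{1}{3} = \frac{4}{3} \approx 1.3333$)
$C{\left(c \right)} = \frac{40}{3}$ ($C{\left(c \right)} = 10 \cdot \frac{4}{3} = \frac{40}{3}$)
$\left(-2119 + C{\left(-44 \right)}\right) \left(2179 + 2470\right) = \left(-2119 + \frac{40}{3}\right) \left(2179 + 2470\right) = \left(- \frac{6317}{3}\right) 4649 = - \frac{29367733}{3}$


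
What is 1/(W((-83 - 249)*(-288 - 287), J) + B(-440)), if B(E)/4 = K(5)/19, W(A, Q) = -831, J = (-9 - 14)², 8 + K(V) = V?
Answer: -19/15801 ≈ -0.0012025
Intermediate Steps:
K(V) = -8 + V
J = 529 (J = (-23)² = 529)
B(E) = -12/19 (B(E) = 4*((-8 + 5)/19) = 4*((1/19)*(-3)) = 4*(-3/19) = -12/19)
1/(W((-83 - 249)*(-288 - 287), J) + B(-440)) = 1/(-831 - 12/19) = 1/(-15801/19) = -19/15801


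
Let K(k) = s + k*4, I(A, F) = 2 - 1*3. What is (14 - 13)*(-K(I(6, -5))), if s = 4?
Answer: 0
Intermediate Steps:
I(A, F) = -1 (I(A, F) = 2 - 3 = -1)
K(k) = 4 + 4*k (K(k) = 4 + k*4 = 4 + 4*k)
(14 - 13)*(-K(I(6, -5))) = (14 - 13)*(-(4 + 4*(-1))) = 1*(-(4 - 4)) = 1*(-0) = 1*(-1*0) = 1*0 = 0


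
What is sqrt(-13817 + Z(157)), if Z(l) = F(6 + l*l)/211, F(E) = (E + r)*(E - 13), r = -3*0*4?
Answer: sqrt(127577588953)/211 ≈ 1692.8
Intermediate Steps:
r = 0 (r = 0*4 = 0)
F(E) = E*(-13 + E) (F(E) = (E + 0)*(E - 13) = E*(-13 + E))
Z(l) = (-7 + l**2)*(6 + l**2)/211 (Z(l) = ((6 + l*l)*(-13 + (6 + l*l)))/211 = ((6 + l**2)*(-13 + (6 + l**2)))*(1/211) = ((6 + l**2)*(-7 + l**2))*(1/211) = ((-7 + l**2)*(6 + l**2))*(1/211) = (-7 + l**2)*(6 + l**2)/211)
sqrt(-13817 + Z(157)) = sqrt(-13817 + (-42/211 - 1/211*157**2 + (1/211)*157**4)) = sqrt(-13817 + (-42/211 - 1/211*24649 + (1/211)*607573201)) = sqrt(-13817 + (-42/211 - 24649/211 + 607573201/211)) = sqrt(-13817 + 607548510/211) = sqrt(604633123/211) = sqrt(127577588953)/211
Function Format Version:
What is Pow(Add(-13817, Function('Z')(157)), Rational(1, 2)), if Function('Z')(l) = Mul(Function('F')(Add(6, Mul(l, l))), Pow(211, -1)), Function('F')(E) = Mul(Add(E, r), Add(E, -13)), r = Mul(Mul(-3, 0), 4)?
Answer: Mul(Rational(1, 211), Pow(127577588953, Rational(1, 2))) ≈ 1692.8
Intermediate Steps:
r = 0 (r = Mul(0, 4) = 0)
Function('F')(E) = Mul(E, Add(-13, E)) (Function('F')(E) = Mul(Add(E, 0), Add(E, -13)) = Mul(E, Add(-13, E)))
Function('Z')(l) = Mul(Rational(1, 211), Add(-7, Pow(l, 2)), Add(6, Pow(l, 2))) (Function('Z')(l) = Mul(Mul(Add(6, Mul(l, l)), Add(-13, Add(6, Mul(l, l)))), Pow(211, -1)) = Mul(Mul(Add(6, Pow(l, 2)), Add(-13, Add(6, Pow(l, 2)))), Rational(1, 211)) = Mul(Mul(Add(6, Pow(l, 2)), Add(-7, Pow(l, 2))), Rational(1, 211)) = Mul(Mul(Add(-7, Pow(l, 2)), Add(6, Pow(l, 2))), Rational(1, 211)) = Mul(Rational(1, 211), Add(-7, Pow(l, 2)), Add(6, Pow(l, 2))))
Pow(Add(-13817, Function('Z')(157)), Rational(1, 2)) = Pow(Add(-13817, Add(Rational(-42, 211), Mul(Rational(-1, 211), Pow(157, 2)), Mul(Rational(1, 211), Pow(157, 4)))), Rational(1, 2)) = Pow(Add(-13817, Add(Rational(-42, 211), Mul(Rational(-1, 211), 24649), Mul(Rational(1, 211), 607573201))), Rational(1, 2)) = Pow(Add(-13817, Add(Rational(-42, 211), Rational(-24649, 211), Rational(607573201, 211))), Rational(1, 2)) = Pow(Add(-13817, Rational(607548510, 211)), Rational(1, 2)) = Pow(Rational(604633123, 211), Rational(1, 2)) = Mul(Rational(1, 211), Pow(127577588953, Rational(1, 2)))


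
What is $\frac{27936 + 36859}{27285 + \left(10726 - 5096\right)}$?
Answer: $\frac{12959}{6583} \approx 1.9686$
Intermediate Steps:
$\frac{27936 + 36859}{27285 + \left(10726 - 5096\right)} = \frac{64795}{27285 + \left(10726 - 5096\right)} = \frac{64795}{27285 + 5630} = \frac{64795}{32915} = 64795 \cdot \frac{1}{32915} = \frac{12959}{6583}$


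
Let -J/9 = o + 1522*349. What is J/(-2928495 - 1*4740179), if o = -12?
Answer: 2390247/3834337 ≈ 0.62338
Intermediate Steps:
J = -4780494 (J = -9*(-12 + 1522*349) = -9*(-12 + 531178) = -9*531166 = -4780494)
J/(-2928495 - 1*4740179) = -4780494/(-2928495 - 1*4740179) = -4780494/(-2928495 - 4740179) = -4780494/(-7668674) = -4780494*(-1/7668674) = 2390247/3834337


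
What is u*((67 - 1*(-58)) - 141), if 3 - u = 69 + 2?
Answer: 1088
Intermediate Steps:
u = -68 (u = 3 - (69 + 2) = 3 - 1*71 = 3 - 71 = -68)
u*((67 - 1*(-58)) - 141) = -68*((67 - 1*(-58)) - 141) = -68*((67 + 58) - 141) = -68*(125 - 141) = -68*(-16) = 1088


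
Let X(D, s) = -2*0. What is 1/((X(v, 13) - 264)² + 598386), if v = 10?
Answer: 1/668082 ≈ 1.4968e-6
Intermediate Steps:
X(D, s) = 0
1/((X(v, 13) - 264)² + 598386) = 1/((0 - 264)² + 598386) = 1/((-264)² + 598386) = 1/(69696 + 598386) = 1/668082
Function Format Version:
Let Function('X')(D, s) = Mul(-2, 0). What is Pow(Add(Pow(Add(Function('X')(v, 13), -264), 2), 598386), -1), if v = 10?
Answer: Rational(1, 668082) ≈ 1.4968e-6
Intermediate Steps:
Function('X')(D, s) = 0
Pow(Add(Pow(Add(Function('X')(v, 13), -264), 2), 598386), -1) = Pow(Add(Pow(Add(0, -264), 2), 598386), -1) = Pow(Add(Pow(-264, 2), 598386), -1) = Pow(Add(69696, 598386), -1) = Pow(668082, -1) = Rational(1, 668082)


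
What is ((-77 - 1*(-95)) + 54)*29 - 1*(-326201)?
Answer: 328289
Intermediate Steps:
((-77 - 1*(-95)) + 54)*29 - 1*(-326201) = ((-77 + 95) + 54)*29 + 326201 = (18 + 54)*29 + 326201 = 72*29 + 326201 = 2088 + 326201 = 328289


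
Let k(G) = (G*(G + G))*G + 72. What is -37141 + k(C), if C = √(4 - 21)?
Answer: -37069 - 34*I*√17 ≈ -37069.0 - 140.19*I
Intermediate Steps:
C = I*√17 (C = √(-17) = I*√17 ≈ 4.1231*I)
k(G) = 72 + 2*G³ (k(G) = (G*(2*G))*G + 72 = (2*G²)*G + 72 = 2*G³ + 72 = 72 + 2*G³)
-37141 + k(C) = -37141 + (72 + 2*(I*√17)³) = -37141 + (72 + 2*(-17*I*√17)) = -37141 + (72 - 34*I*√17) = -37069 - 34*I*√17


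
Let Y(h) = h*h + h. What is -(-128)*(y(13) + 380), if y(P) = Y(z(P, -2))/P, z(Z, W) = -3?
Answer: 633088/13 ≈ 48699.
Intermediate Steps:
Y(h) = h + h² (Y(h) = h² + h = h + h²)
y(P) = 6/P (y(P) = (-3*(1 - 3))/P = (-3*(-2))/P = 6/P)
-(-128)*(y(13) + 380) = -(-128)*(6/13 + 380) = -(-128)*4946/13 = -1*(-633088/13) = 633088/13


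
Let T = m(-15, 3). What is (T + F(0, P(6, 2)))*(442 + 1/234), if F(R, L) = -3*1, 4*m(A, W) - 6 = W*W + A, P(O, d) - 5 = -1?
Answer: -103429/78 ≈ -1326.0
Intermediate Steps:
P(O, d) = 4 (P(O, d) = 5 - 1 = 4)
m(A, W) = 3/2 + A/4 + W**2/4 (m(A, W) = 3/2 + (W*W + A)/4 = 3/2 + (W**2 + A)/4 = 3/2 + (A + W**2)/4 = 3/2 + (A/4 + W**2/4) = 3/2 + A/4 + W**2/4)
F(R, L) = -3
T = 0 (T = 3/2 + (1/4)*(-15) + (1/4)*3**2 = 3/2 - 15/4 + (1/4)*9 = 3/2 - 15/4 + 9/4 = 0)
(T + F(0, P(6, 2)))*(442 + 1/234) = (0 - 3)*(442 + 1/234) = -3*(442 + 1/234) = -3*103429/234 = -103429/78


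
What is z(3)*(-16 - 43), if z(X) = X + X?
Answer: -354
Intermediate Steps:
z(X) = 2*X
z(3)*(-16 - 43) = (2*3)*(-16 - 43) = 6*(-59) = -354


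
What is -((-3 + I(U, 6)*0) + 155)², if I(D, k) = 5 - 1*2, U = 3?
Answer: -23104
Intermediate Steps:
I(D, k) = 3 (I(D, k) = 5 - 2 = 3)
-((-3 + I(U, 6)*0) + 155)² = -((-3 + 3*0) + 155)² = -((-3 + 0) + 155)² = -(-3 + 155)² = -1*152² = -1*23104 = -23104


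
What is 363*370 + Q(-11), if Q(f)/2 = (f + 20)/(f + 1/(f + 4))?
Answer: 1746009/13 ≈ 1.3431e+5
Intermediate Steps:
Q(f) = 2*(20 + f)/(f + 1/(4 + f)) (Q(f) = 2*((f + 20)/(f + 1/(f + 4))) = 2*((20 + f)/(f + 1/(4 + f))) = 2*(20 + f)/(f + 1/(4 + f)))
363*370 + Q(-11) = 363*370 + 2*(80 + (-11)² + 24*(-11))/(1 + (-11)² + 4*(-11)) = 134310 + 2*(80 + 121 - 264)/(1 + 121 - 44) = 134310 + 2*(-63)/78 = 134310 + 2*(1/78)*(-63) = 134310 - 21/13 = 1746009/13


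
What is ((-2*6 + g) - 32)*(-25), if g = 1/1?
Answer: 1075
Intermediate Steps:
g = 1 (g = 1*1 = 1)
((-2*6 + g) - 32)*(-25) = ((-2*6 + 1) - 32)*(-25) = ((-12 + 1) - 32)*(-25) = (-11 - 32)*(-25) = -43*(-25) = 1075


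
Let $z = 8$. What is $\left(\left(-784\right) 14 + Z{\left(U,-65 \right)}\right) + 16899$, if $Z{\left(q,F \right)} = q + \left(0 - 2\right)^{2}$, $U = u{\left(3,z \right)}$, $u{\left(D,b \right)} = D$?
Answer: $5930$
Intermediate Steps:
$U = 3$
$Z{\left(q,F \right)} = 4 + q$ ($Z{\left(q,F \right)} = q + \left(-2\right)^{2} = q + 4 = 4 + q$)
$\left(\left(-784\right) 14 + Z{\left(U,-65 \right)}\right) + 16899 = \left(\left(-784\right) 14 + \left(4 + 3\right)\right) + 16899 = \left(-10976 + 7\right) + 16899 = -10969 + 16899 = 5930$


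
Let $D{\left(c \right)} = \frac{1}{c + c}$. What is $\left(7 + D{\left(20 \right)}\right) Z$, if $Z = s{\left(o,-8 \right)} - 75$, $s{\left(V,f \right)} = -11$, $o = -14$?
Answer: $- \frac{12083}{20} \approx -604.15$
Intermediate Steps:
$D{\left(c \right)} = \frac{1}{2 c}$
$Z = -86$ ($Z = -11 - 75 = -86$)
$\left(7 + D{\left(20 \right)}\right) Z = \left(7 + \frac{1}{2 \cdot 20}\right) \left(-86\right) = \left(7 + \frac{1}{2} \cdot \frac{1}{20}\right) \left(-86\right) = \left(7 + \frac{1}{40}\right) \left(-86\right) = \frac{281}{40} \left(-86\right) = - \frac{12083}{20}$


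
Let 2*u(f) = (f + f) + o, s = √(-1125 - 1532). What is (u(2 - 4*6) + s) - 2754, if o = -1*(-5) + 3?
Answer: -2772 + I*√2657 ≈ -2772.0 + 51.546*I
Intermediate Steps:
o = 8 (o = 5 + 3 = 8)
s = I*√2657 (s = √(-2657) = I*√2657 ≈ 51.546*I)
u(f) = 4 + f (u(f) = ((f + f) + 8)/2 = (2*f + 8)/2 = (8 + 2*f)/2 = 4 + f)
(u(2 - 4*6) + s) - 2754 = ((4 + (2 - 4*6)) + I*√2657) - 2754 = ((4 + (2 - 24)) + I*√2657) - 2754 = ((4 - 22) + I*√2657) - 2754 = (-18 + I*√2657) - 2754 = -2772 + I*√2657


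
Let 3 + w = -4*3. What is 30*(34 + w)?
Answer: 570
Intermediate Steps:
w = -15 (w = -3 - 4*3 = -3 - 12 = -15)
30*(34 + w) = 30*(34 - 15) = 30*19 = 570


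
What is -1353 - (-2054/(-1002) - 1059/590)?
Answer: -400008641/295590 ≈ -1353.3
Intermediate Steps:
-1353 - (-2054/(-1002) - 1059/590) = -1353 - (-2054*(-1/1002) - 1059*1/590) = -1353 - (1027/501 - 1059/590) = -1353 - 1*75371/295590 = -1353 - 75371/295590 = -400008641/295590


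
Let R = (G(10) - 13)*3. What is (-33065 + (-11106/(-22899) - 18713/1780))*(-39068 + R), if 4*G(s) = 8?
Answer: 17571277952182769/13586740 ≈ 1.2933e+9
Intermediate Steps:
G(s) = 2 (G(s) = (¼)*8 = 2)
R = -33 (R = (2 - 13)*3 = -11*3 = -33)
(-33065 + (-11106/(-22899) - 18713/1780))*(-39068 + R) = (-33065 + (-11106/(-22899) - 18713/1780))*(-39068 - 33) = (-33065 + (-11106*(-1/22899) - 18713*1/1780))*(-39101) = (-33065 + (3702/7633 - 18713/1780))*(-39101) = (-33065 - 136246769/13586740)*(-39101) = -449381804869/13586740*(-39101) = 17571277952182769/13586740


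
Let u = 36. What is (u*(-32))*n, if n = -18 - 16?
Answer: 39168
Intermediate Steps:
n = -34
(u*(-32))*n = (36*(-32))*(-34) = -1152*(-34) = 39168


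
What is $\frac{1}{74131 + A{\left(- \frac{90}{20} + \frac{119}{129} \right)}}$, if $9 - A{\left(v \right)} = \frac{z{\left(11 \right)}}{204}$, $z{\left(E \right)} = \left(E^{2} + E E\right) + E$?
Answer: $\frac{204}{15124307} \approx 1.3488 \cdot 10^{-5}$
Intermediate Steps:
$z{\left(E \right)} = E + 2 E^{2}$ ($z{\left(E \right)} = \left(E^{2} + E^{2}\right) + E = 2 E^{2} + E = E + 2 E^{2}$)
$A{\left(v \right)} = \frac{1583}{204}$ ($A{\left(v \right)} = 9 - \frac{11 \left(1 + 2 \cdot 11\right)}{204} = 9 - 11 \left(1 + 22\right) \frac{1}{204} = 9 - 11 \cdot 23 \cdot \frac{1}{204} = 9 - 253 \cdot \frac{1}{204} = 9 - \frac{253}{204} = \frac{1583}{204}$)
$\frac{1}{74131 + A{\left(- \frac{90}{20} + \frac{119}{129} \right)}} = \frac{1}{74131 + \frac{1583}{204}} = \frac{1}{\frac{15124307}{204}} = \frac{204}{15124307}$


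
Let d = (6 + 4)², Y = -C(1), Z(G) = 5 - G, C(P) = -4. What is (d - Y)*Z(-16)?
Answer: 2016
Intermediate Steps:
Y = 4 (Y = -1*(-4) = 4)
d = 100 (d = 10² = 100)
(d - Y)*Z(-16) = (100 - 1*4)*(5 - 1*(-16)) = (100 - 4)*(5 + 16) = 96*21 = 2016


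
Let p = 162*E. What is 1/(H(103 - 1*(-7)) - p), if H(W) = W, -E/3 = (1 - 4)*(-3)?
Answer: 1/4484 ≈ 0.00022302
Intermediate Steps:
E = -27 (E = -3*(1 - 4)*(-3) = -(-9)*(-3) = -3*9 = -27)
p = -4374 (p = 162*(-27) = -4374)
1/(H(103 - 1*(-7)) - p) = 1/((103 - 1*(-7)) - 1*(-4374)) = 1/((103 + 7) + 4374) = 1/(110 + 4374) = 1/4484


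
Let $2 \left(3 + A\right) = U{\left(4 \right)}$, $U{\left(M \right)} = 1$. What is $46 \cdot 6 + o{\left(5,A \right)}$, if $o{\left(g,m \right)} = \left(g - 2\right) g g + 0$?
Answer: $351$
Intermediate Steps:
$A = - \frac{5}{2}$ ($A = -3 + \frac{1}{2} \cdot 1 = -3 + \frac{1}{2} = - \frac{5}{2} \approx -2.5$)
$o{\left(g,m \right)} = g^{2} \left(-2 + g\right)$ ($o{\left(g,m \right)} = \left(-2 + g\right) g g + 0 = g \left(-2 + g\right) g + 0 = g^{2} \left(-2 + g\right) + 0 = g^{2} \left(-2 + g\right)$)
$46 \cdot 6 + o{\left(5,A \right)} = 46 \cdot 6 + 5^{2} \left(-2 + 5\right) = 276 + 25 \cdot 3 = 276 + 75 = 351$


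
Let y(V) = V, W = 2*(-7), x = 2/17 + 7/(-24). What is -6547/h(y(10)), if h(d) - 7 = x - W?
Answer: -2671176/8497 ≈ -314.37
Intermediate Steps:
x = -71/408 (x = 2*(1/17) + 7*(-1/24) = 2/17 - 7/24 = -71/408 ≈ -0.17402)
W = -14
h(d) = 8497/408 (h(d) = 7 + (-71/408 - 1*(-14)) = 7 + (-71/408 + 14) = 7 + 5641/408 = 8497/408)
-6547/h(y(10)) = -6547/8497/408 = -6547*408/8497 = -2671176/8497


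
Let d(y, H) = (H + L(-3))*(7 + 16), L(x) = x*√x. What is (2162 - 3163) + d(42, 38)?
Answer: -127 - 69*I*√3 ≈ -127.0 - 119.51*I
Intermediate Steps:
L(x) = x^(3/2)
d(y, H) = 23*H - 69*I*√3 (d(y, H) = (H + (-3)^(3/2))*(7 + 16) = (H - 3*I*√3)*23 = 23*H - 69*I*√3)
(2162 - 3163) + d(42, 38) = (2162 - 3163) + (23*38 - 69*I*√3) = -1001 + (874 - 69*I*√3) = -127 - 69*I*√3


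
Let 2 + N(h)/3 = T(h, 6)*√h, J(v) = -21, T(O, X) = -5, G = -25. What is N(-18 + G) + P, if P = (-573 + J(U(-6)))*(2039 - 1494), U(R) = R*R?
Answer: -323736 - 15*I*√43 ≈ -3.2374e+5 - 98.362*I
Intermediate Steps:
U(R) = R²
P = -323730 (P = (-573 - 21)*(2039 - 1494) = -594*545 = -323730)
N(h) = -6 - 15*√h (N(h) = -6 + 3*(-5*√h) = -6 - 15*√h)
N(-18 + G) + P = (-6 - 15*√(-18 - 25)) - 323730 = (-6 - 15*I*√43) - 323730 = -323736 - 15*I*√43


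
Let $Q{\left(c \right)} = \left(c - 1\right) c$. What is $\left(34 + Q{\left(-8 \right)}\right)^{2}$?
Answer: $11236$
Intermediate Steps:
$Q{\left(c \right)} = c \left(-1 + c\right)$ ($Q{\left(c \right)} = \left(-1 + c\right) c = c \left(-1 + c\right)$)
$\left(34 + Q{\left(-8 \right)}\right)^{2} = \left(34 - 8 \left(-1 - 8\right)\right)^{2} = \left(34 - -72\right)^{2} = \left(34 + 72\right)^{2} = 106^{2} = 11236$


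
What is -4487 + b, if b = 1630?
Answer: -2857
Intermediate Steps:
-4487 + b = -4487 + 1630 = -2857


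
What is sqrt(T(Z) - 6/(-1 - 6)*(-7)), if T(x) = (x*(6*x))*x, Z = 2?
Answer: sqrt(42) ≈ 6.4807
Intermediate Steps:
T(x) = 6*x**3 (T(x) = (6*x**2)*x = 6*x**3)
sqrt(T(Z) - 6/(-1 - 6)*(-7)) = sqrt(6*2**3 - 6/(-1 - 6)*(-7)) = sqrt(6*8 - 6/(-7)*(-7)) = sqrt(48 - 6*(-1/7)*(-7)) = sqrt(48 + (6/7)*(-7)) = sqrt(48 - 6) = sqrt(42)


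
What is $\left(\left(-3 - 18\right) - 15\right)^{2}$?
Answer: $1296$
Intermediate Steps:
$\left(\left(-3 - 18\right) - 15\right)^{2} = \left(-21 - 15\right)^{2} = \left(-36\right)^{2} = 1296$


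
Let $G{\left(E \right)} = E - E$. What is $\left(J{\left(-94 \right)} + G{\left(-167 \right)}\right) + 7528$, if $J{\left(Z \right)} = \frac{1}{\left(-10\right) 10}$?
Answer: $\frac{752799}{100} \approx 7528.0$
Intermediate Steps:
$G{\left(E \right)} = 0$
$J{\left(Z \right)} = - \frac{1}{100}$ ($J{\left(Z \right)} = \frac{1}{-100} = - \frac{1}{100}$)
$\left(J{\left(-94 \right)} + G{\left(-167 \right)}\right) + 7528 = \left(- \frac{1}{100} + 0\right) + 7528 = - \frac{1}{100} + 7528 = \frac{752799}{100}$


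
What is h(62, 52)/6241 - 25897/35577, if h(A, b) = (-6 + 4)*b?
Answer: -165323185/222036057 ≈ -0.74458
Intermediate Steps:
h(A, b) = -2*b
h(62, 52)/6241 - 25897/35577 = -2*52/6241 - 25897/35577 = -104*1/6241 - 25897*1/35577 = -104/6241 - 25897/35577 = -165323185/222036057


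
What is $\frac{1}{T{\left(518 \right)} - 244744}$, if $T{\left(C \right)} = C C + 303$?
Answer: $\frac{1}{23883} \approx 4.1871 \cdot 10^{-5}$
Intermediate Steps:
$T{\left(C \right)} = 303 + C^{2}$ ($T{\left(C \right)} = C^{2} + 303 = 303 + C^{2}$)
$\frac{1}{T{\left(518 \right)} - 244744} = \frac{1}{\left(303 + 518^{2}\right) - 244744} = \frac{1}{\left(303 + 268324\right) - 244744} = \frac{1}{268627 - 244744} = \frac{1}{23883}$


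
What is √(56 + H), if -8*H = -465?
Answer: √1826/4 ≈ 10.683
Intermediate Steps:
H = 465/8 (H = -⅛*(-465) = 465/8 ≈ 58.125)
√(56 + H) = √(56 + 465/8) = √(913/8) = √1826/4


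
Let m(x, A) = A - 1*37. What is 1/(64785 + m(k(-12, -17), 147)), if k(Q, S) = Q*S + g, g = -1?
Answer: 1/64895 ≈ 1.5410e-5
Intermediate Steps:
k(Q, S) = -1 + Q*S (k(Q, S) = Q*S - 1 = -1 + Q*S)
m(x, A) = -37 + A (m(x, A) = A - 37 = -37 + A)
1/(64785 + m(k(-12, -17), 147)) = 1/(64785 + (-37 + 147)) = 1/(64785 + 110) = 1/64895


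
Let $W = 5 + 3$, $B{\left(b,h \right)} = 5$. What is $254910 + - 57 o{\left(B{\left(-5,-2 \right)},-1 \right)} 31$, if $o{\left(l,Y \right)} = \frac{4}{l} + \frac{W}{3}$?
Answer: $\frac{1243922}{5} \approx 2.4878 \cdot 10^{5}$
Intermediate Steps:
$W = 8$
$o{\left(l,Y \right)} = \frac{8}{3} + \frac{4}{l}$ ($o{\left(l,Y \right)} = \frac{4}{l} + \frac{8}{3} = \frac{8}{3} + \frac{4}{l}$)
$254910 + - 57 o{\left(B{\left(-5,-2 \right)},-1 \right)} 31 = 254910 + - 57 \left(\frac{8}{3} + \frac{4}{5}\right) 31 = 254910 + \left(-57\right) \frac{52}{15} \cdot 31 = 254910 - \frac{30628}{5} = \frac{1243922}{5}$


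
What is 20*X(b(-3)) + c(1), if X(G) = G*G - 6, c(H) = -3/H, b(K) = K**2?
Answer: 1497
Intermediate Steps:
X(G) = -6 + G**2 (X(G) = G**2 - 6 = -6 + G**2)
20*X(b(-3)) + c(1) = 20*(-6 + ((-3)**2)**2) - 3/1 = 20*(-6 + 9**2) - 3*1 = 20*(-6 + 81) - 3 = 20*75 - 3 = 1500 - 3 = 1497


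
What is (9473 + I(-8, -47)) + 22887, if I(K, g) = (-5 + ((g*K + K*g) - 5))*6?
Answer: 36812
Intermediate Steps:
I(K, g) = -60 + 12*K*g (I(K, g) = (-5 + ((K*g + K*g) - 5))*6 = (-5 + (2*K*g - 5))*6 = (-5 + (-5 + 2*K*g))*6 = (-10 + 2*K*g)*6 = -60 + 12*K*g)
(9473 + I(-8, -47)) + 22887 = (9473 + (-60 + 12*(-8)*(-47))) + 22887 = (9473 + (-60 + 4512)) + 22887 = (9473 + 4452) + 22887 = 13925 + 22887 = 36812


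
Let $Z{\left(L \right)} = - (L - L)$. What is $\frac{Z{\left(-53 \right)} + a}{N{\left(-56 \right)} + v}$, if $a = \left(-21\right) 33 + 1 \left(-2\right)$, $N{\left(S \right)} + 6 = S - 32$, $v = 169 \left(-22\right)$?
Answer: $\frac{695}{3812} \approx 0.18232$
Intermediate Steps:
$Z{\left(L \right)} = 0$ ($Z{\left(L \right)} = \left(-1\right) 0 = 0$)
$v = -3718$
$N{\left(S \right)} = -38 + S$ ($N{\left(S \right)} = -6 + \left(S - 32\right) = -6 + \left(-32 + S\right) = -38 + S$)
$a = -695$ ($a = -693 - 2 = -695$)
$\frac{Z{\left(-53 \right)} + a}{N{\left(-56 \right)} + v} = \frac{0 - 695}{\left(-38 - 56\right) - 3718} = - \frac{695}{-94 - 3718} = - \frac{695}{-3812} = \left(-695\right) \left(- \frac{1}{3812}\right) = \frac{695}{3812}$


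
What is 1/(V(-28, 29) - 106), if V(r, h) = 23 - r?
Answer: -1/55 ≈ -0.018182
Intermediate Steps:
1/(V(-28, 29) - 106) = 1/((23 - 1*(-28)) - 106) = 1/((23 + 28) - 106) = 1/(51 - 106) = 1/(-55) = -1/55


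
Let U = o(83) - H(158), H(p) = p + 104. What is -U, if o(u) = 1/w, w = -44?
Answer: 11529/44 ≈ 262.02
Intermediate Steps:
H(p) = 104 + p
o(u) = -1/44 (o(u) = 1/(-44) = -1/44)
U = -11529/44 (U = -1/44 - (104 + 158) = -1/44 - 1*262 = -1/44 - 262 = -11529/44 ≈ -262.02)
-U = -1*(-11529/44) = 11529/44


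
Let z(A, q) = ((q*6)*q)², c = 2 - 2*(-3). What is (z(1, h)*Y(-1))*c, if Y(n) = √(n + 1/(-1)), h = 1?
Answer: 288*I*√2 ≈ 407.29*I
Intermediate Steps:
Y(n) = √(-1 + n) (Y(n) = √(n - 1) = √(-1 + n))
c = 8 (c = 2 + 6 = 8)
z(A, q) = 36*q⁴ (z(A, q) = ((6*q)*q)² = (6*q²)² = 36*q⁴)
(z(1, h)*Y(-1))*c = ((36*1⁴)*√(-1 - 1))*8 = ((36*1)*√(-2))*8 = (36*(I*√2))*8 = (36*I*√2)*8 = 288*I*√2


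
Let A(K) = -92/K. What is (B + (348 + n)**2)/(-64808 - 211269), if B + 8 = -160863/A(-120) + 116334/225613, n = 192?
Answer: -424318910720/1432590884623 ≈ -0.29619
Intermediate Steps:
B = -1088822357680/5189099 (B = -8 + (-160863/((-92/(-120))) + 116334/225613) = -8 + (-160863/((-92*(-1/120))) + 116334*(1/225613)) = -8 + (-160863/23/30 + 116334/225613) = -8 + (-160863*30/23 + 116334/225613) = -8 + (-4825890/23 + 116334/225613) = -8 - 1088780844888/5189099 = -1088822357680/5189099 ≈ -2.0983e+5)
(B + (348 + n)**2)/(-64808 - 211269) = (-1088822357680/5189099 + (348 + 192)**2)/(-64808 - 211269) = (-1088822357680/5189099 + 540**2)/(-276077) = (-1088822357680/5189099 + 291600)*(-1/276077) = (424318910720/5189099)*(-1/276077) = -424318910720/1432590884623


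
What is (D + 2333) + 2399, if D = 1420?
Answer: 6152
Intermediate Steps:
(D + 2333) + 2399 = (1420 + 2333) + 2399 = 3753 + 2399 = 6152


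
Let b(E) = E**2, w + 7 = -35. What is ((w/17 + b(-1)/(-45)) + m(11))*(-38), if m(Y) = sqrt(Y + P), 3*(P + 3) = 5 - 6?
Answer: 72466/765 - 38*sqrt(69)/3 ≈ -10.490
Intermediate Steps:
P = -10/3 (P = -3 + (5 - 6)/3 = -3 + (1/3)*(-1) = -3 - 1/3 = -10/3 ≈ -3.3333)
w = -42 (w = -7 - 35 = -42)
m(Y) = sqrt(-10/3 + Y) (m(Y) = sqrt(Y - 10/3) = sqrt(-10/3 + Y))
((w/17 + b(-1)/(-45)) + m(11))*(-38) = ((-42/17 + (-1)**2/(-45)) + sqrt(-30 + 9*11)/3)*(-38) = ((-42*1/17 + 1*(-1/45)) + sqrt(-30 + 99)/3)*(-38) = ((-42/17 - 1/45) + sqrt(69)/3)*(-38) = (-1907/765 + sqrt(69)/3)*(-38) = 72466/765 - 38*sqrt(69)/3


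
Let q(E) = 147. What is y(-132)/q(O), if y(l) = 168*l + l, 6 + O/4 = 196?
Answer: -7436/49 ≈ -151.76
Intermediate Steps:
O = 760 (O = -24 + 4*196 = -24 + 784 = 760)
y(l) = 169*l
y(-132)/q(O) = (169*(-132))/147 = -22308*1/147 = -7436/49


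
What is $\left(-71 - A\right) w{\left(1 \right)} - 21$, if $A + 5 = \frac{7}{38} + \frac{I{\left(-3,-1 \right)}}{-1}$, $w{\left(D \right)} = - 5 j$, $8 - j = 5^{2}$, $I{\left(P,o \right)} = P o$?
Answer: $- \frac{204883}{38} \approx -5391.7$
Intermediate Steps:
$j = -17$ ($j = 8 - 5^{2} = 8 - 25 = -17$)
$w{\left(D \right)} = 85$ ($w{\left(D \right)} = \left(-5\right) \left(-17\right) = 85$)
$A = - \frac{297}{38}$ ($A = -5 + \left(\frac{7}{38} + \frac{\left(-3\right) \left(-1\right)}{-1}\right) = -5 + \left(7 \cdot \frac{1}{38} + 3 \left(-1\right)\right) = -5 + \left(\frac{7}{38} - 3\right) = -5 - \frac{107}{38} = - \frac{297}{38} \approx -7.8158$)
$\left(-71 - A\right) w{\left(1 \right)} - 21 = \left(-71 - - \frac{297}{38}\right) 85 - 21 = \left(-71 + \frac{297}{38}\right) 85 - 21 = \left(- \frac{2401}{38}\right) 85 - 21 = - \frac{204085}{38} - 21 = - \frac{204883}{38}$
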